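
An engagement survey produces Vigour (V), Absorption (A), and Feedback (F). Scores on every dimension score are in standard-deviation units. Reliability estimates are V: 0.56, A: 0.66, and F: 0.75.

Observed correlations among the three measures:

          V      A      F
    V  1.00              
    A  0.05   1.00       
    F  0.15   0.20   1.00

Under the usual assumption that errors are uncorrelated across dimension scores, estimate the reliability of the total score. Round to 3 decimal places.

Var(V+A+F) = 3 + 2·[0.05 + 0.15 + 0.20] = 3 + 0.8 = 3.8.
Under uncorrelated errors the observed covariances equal the true-score covariances, so only the own-variance terms attenuate.
True-score variance = [0.56 + 0.66 + 0.75] + 0.8 = 1.97 + 0.8 = 2.77.
Reliability = 2.77 / 3.8 = 0.729.

0.729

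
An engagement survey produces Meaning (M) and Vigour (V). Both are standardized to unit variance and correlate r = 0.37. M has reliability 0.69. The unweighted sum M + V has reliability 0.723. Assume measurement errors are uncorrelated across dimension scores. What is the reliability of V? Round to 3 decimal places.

Var(M+V) = 2 + 2·0.37 = 2.740.
True-score variance = ρ_M + ρ_V + 2·0.37, so 0.723 = (0.69 + ρ_V + 0.74) / 2.740.
ρ_V = 0.723·2.740 − 0.69 − 0.74 = 0.551.

0.551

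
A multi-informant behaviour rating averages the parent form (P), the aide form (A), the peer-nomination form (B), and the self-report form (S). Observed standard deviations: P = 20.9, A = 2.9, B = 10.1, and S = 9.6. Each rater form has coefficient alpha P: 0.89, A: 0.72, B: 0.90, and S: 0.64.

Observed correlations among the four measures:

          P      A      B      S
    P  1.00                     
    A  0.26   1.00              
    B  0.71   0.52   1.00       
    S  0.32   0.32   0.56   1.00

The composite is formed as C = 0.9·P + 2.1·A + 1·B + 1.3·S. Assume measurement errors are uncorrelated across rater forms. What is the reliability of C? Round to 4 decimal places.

Var(C) = 0.9²·20.9² + 2.1²·2.9² + 10.1² + 1.3²·9.6² + 2·[1.89·20.9·2.9·0.26 + 0.9·20.9·10.1·0.71 + 1.17·20.9·9.6·0.32 + 2.1·2.9·10.1·0.52 + 2.73·2.9·9.6·0.32 + 1.3·10.1·9.6·0.56] = 648.665 + 733.365 = 1382.03.
Because errors are independent across components, Cov(Tᵢ,Tⱼ) = Cov(Xᵢ,Xⱼ); the off-diagonal part of the true-score variance is the same as above.
True-score variance = [0.9²·20.9²·0.89 + 2.1²·2.9²·0.72 + 10.1²·0.90 + 1.3²·9.6²·0.64] + 733.365 = 533.089 + 733.365 = 1266.45.
Reliability = 1266.45 / 1382.03 = 0.9164.

0.9164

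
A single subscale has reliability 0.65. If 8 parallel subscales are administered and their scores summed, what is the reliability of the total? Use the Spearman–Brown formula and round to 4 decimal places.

0.9369

ρ_k = kρ / (1 + (k−1)ρ) = 8·0.65 / (1 + 7·0.65) = 5.200 / 5.550 = 0.9369.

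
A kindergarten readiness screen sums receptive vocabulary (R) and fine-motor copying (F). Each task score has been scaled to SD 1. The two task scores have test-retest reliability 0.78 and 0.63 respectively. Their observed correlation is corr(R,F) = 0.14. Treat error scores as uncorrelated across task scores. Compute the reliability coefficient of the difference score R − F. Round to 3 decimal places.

0.657

Var(R−F) = 1 + 1 − 2·0.14 = 2 − 0.28 = 1.72.
With uncorrelated errors the cross-covariances are all true-score covariance, so they carry over unchanged; only the diagonal terms shrink to ρᵢσᵢ².
True-score variance = [0.78 + 0.63] − 0.28 = 1.41 − 0.28 = 1.13.
Reliability = 1.13 / 1.72 = 0.657.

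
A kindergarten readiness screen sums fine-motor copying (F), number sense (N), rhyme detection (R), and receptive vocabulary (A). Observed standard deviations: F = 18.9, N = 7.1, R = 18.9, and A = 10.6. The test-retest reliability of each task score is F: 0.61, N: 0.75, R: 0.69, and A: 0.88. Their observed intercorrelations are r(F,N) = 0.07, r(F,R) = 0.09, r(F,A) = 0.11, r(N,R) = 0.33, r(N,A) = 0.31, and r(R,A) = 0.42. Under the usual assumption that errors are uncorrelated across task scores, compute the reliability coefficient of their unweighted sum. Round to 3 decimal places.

0.789

Var(F+N+R+A) = 18.9² + 7.1² + 18.9² + 10.6² + 2·[18.9·7.1·0.07 + 18.9·18.9·0.09 + 18.9·10.6·0.11 + 7.1·18.9·0.33 + 7.1·10.6·0.31 + 18.9·10.6·0.42] = 877.19 + 430.671 = 1307.86.
Under uncorrelated errors the observed covariances equal the true-score covariances, so only the own-variance terms attenuate.
True-score variance = [18.9²·0.61 + 7.1²·0.75 + 18.9²·0.69 + 10.6²·0.88] + 430.671 = 601.057 + 430.671 = 1031.73.
Reliability = 1031.73 / 1307.86 = 0.789.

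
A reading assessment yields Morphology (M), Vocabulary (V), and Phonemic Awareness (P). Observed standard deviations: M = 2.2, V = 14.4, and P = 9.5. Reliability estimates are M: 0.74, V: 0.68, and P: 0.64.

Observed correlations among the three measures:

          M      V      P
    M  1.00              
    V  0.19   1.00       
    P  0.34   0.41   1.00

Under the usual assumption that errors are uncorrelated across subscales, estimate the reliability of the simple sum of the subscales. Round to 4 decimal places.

0.7729

Var(M+V+P) = 2.2² + 14.4² + 9.5² + 2·[2.2·14.4·0.19 + 2.2·9.5·0.34 + 14.4·9.5·0.41] = 302.45 + 138.426 = 440.876.
Because errors are independent across components, Cov(Tᵢ,Tⱼ) = Cov(Xᵢ,Xⱼ); the off-diagonal part of the true-score variance is the same as above.
True-score variance = [2.2²·0.74 + 14.4²·0.68 + 9.5²·0.64] + 138.426 = 202.346 + 138.426 = 340.773.
Reliability = 340.773 / 440.876 = 0.7729.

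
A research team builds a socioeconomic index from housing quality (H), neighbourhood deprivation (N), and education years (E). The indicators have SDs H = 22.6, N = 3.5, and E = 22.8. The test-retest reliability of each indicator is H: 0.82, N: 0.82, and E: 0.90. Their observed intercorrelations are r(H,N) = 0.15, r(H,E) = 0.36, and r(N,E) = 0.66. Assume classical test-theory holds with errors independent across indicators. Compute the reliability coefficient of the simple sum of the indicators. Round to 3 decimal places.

0.905

Var(H+N+E) = 22.6² + 3.5² + 22.8² + 2·[22.6·3.5·0.15 + 22.6·22.8·0.36 + 3.5·22.8·0.66] = 1042.85 + 500.068 = 1542.92.
Because errors are independent across components, Cov(Tᵢ,Tⱼ) = Cov(Xᵢ,Xⱼ); the off-diagonal part of the true-score variance is the same as above.
True-score variance = [22.6²·0.82 + 3.5²·0.82 + 22.8²·0.90] + 500.068 = 896.724 + 500.068 = 1396.79.
Reliability = 1396.79 / 1542.92 = 0.905.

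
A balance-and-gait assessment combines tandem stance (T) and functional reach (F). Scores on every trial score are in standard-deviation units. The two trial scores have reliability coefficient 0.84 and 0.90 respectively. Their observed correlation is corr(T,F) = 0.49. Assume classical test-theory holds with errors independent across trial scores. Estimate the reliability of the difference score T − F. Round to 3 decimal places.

Var(T−F) = 1 + 1 − 2·0.49 = 2 − 0.98 = 1.02.
With uncorrelated errors the cross-covariances are all true-score covariance, so they carry over unchanged; only the diagonal terms shrink to ρᵢσᵢ².
True-score variance = [0.84 + 0.90] − 0.98 = 1.74 − 0.98 = 0.76.
Reliability = 0.76 / 1.02 = 0.745.

0.745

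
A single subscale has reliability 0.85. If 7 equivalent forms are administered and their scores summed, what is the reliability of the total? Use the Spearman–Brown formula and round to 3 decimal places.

ρ_k = kρ / (1 + (k−1)ρ) = 7·0.85 / (1 + 6·0.85) = 5.950 / 6.100 = 0.975.

0.975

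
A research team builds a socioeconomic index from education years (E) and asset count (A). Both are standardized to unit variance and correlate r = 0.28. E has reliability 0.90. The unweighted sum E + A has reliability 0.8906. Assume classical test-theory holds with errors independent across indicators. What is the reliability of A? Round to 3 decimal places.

0.820

Var(E+A) = 2 + 2·0.28 = 2.560.
True-score variance = ρ_E + ρ_A + 2·0.28, so 0.8906 = (0.90 + ρ_A + 0.56) / 2.560.
ρ_A = 0.8906·2.560 − 0.90 − 0.56 = 0.820.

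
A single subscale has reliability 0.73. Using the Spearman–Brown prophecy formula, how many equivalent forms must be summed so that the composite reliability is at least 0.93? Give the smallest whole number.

5

k ≥ ρ*(1−ρ₁)/(ρ₁(1−ρ*)) = 0.93·0.27 / (0.73·0.07) = 4.914.
Smallest integer k = 5.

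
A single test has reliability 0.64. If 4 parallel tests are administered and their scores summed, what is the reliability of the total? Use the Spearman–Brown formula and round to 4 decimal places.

ρ_k = kρ / (1 + (k−1)ρ) = 4·0.64 / (1 + 3·0.64) = 2.560 / 2.920 = 0.8767.

0.8767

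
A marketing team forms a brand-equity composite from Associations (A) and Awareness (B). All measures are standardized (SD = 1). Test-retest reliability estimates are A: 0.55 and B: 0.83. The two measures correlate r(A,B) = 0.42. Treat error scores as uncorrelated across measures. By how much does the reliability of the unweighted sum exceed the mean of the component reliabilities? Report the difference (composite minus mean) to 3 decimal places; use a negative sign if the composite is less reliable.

Var(sum) = 2 + 0.84 = 2.84; true-score variance = 1.38 + 0.84 = 2.22; composite reliability = 0.7817.
Mean component reliability = 0.6900.
Difference = 0.7817 − 0.6900 = 0.092.

0.092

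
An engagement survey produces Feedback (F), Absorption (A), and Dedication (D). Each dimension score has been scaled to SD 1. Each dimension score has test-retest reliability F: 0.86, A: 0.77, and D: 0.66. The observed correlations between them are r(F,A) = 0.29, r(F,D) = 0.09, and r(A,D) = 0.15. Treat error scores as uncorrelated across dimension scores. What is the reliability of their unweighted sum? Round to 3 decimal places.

Var(F+A+D) = 3 + 2·[0.29 + 0.09 + 0.15] = 3 + 1.06 = 4.06.
Because errors are independent across components, Cov(Tᵢ,Tⱼ) = Cov(Xᵢ,Xⱼ); the off-diagonal part of the true-score variance is the same as above.
True-score variance = [0.86 + 0.77 + 0.66] + 1.06 = 2.29 + 1.06 = 3.35.
Reliability = 3.35 / 4.06 = 0.825.

0.825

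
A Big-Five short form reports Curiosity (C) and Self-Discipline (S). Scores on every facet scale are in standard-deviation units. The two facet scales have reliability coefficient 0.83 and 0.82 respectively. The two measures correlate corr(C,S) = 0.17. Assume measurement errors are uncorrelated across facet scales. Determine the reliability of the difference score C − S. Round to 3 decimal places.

0.789

Var(C−S) = 1 + 1 − 2·0.17 = 2 − 0.34 = 1.66.
Because errors are independent across components, Cov(Tᵢ,Tⱼ) = Cov(Xᵢ,Xⱼ); the off-diagonal part of the true-score variance is the same as above.
True-score variance = [0.83 + 0.82] − 0.34 = 1.65 − 0.34 = 1.31.
Reliability = 1.31 / 1.66 = 0.789.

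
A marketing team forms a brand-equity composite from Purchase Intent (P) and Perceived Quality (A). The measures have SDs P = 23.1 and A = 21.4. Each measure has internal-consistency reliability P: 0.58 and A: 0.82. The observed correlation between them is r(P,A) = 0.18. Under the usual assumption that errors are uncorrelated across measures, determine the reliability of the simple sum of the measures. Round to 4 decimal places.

0.7379

Var(P+A) = 23.1² + 21.4² + 2·[23.1·21.4·0.18] = 991.57 + 177.962 = 1169.53.
Because errors are independent across components, Cov(Tᵢ,Tⱼ) = Cov(Xᵢ,Xⱼ); the off-diagonal part of the true-score variance is the same as above.
True-score variance = [23.1²·0.58 + 21.4²·0.82] + 177.962 = 685.021 + 177.962 = 862.983.
Reliability = 862.983 / 1169.53 = 0.7379.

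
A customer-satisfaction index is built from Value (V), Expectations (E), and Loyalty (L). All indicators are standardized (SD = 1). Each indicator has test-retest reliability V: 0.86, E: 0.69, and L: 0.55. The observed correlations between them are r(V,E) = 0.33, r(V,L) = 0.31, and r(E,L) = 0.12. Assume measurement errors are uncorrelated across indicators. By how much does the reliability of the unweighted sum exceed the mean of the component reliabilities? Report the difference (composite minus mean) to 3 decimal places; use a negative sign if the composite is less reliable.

Var(sum) = 3 + 1.52 = 4.52; true-score variance = 2.1 + 1.52 = 3.62; composite reliability = 0.8009.
Mean component reliability = 0.7000.
Difference = 0.8009 − 0.7000 = 0.101.

0.101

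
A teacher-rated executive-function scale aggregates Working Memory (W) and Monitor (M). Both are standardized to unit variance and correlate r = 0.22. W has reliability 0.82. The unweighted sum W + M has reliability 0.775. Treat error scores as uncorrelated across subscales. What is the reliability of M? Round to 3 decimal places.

Var(W+M) = 2 + 2·0.22 = 2.440.
True-score variance = ρ_W + ρ_M + 2·0.22, so 0.775 = (0.82 + ρ_M + 0.44) / 2.440.
ρ_M = 0.775·2.440 − 0.82 − 0.44 = 0.631.

0.631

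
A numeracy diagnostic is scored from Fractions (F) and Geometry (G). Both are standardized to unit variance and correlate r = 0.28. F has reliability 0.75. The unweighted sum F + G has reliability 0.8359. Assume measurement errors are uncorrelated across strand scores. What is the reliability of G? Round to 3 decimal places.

Var(F+G) = 2 + 2·0.28 = 2.560.
True-score variance = ρ_F + ρ_G + 2·0.28, so 0.8359 = (0.75 + ρ_G + 0.56) / 2.560.
ρ_G = 0.8359·2.560 − 0.75 − 0.56 = 0.830.

0.830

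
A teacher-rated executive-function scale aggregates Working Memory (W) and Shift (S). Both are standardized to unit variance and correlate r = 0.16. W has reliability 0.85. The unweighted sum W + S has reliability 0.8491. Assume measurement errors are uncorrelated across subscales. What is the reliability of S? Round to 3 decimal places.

0.800

Var(W+S) = 2 + 2·0.16 = 2.320.
True-score variance = ρ_W + ρ_S + 2·0.16, so 0.8491 = (0.85 + ρ_S + 0.32) / 2.320.
ρ_S = 0.8491·2.320 − 0.85 − 0.32 = 0.800.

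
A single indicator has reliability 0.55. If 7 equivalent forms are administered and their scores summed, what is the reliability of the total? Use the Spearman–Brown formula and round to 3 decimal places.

ρ_k = kρ / (1 + (k−1)ρ) = 7·0.55 / (1 + 6·0.55) = 3.850 / 4.300 = 0.895.

0.895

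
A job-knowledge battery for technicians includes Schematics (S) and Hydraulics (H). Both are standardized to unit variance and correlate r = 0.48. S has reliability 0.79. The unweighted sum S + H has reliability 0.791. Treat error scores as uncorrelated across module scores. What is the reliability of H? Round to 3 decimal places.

Var(S+H) = 2 + 2·0.48 = 2.960.
True-score variance = ρ_S + ρ_H + 2·0.48, so 0.791 = (0.79 + ρ_H + 0.96) / 2.960.
ρ_H = 0.791·2.960 − 0.79 − 0.96 = 0.591.

0.591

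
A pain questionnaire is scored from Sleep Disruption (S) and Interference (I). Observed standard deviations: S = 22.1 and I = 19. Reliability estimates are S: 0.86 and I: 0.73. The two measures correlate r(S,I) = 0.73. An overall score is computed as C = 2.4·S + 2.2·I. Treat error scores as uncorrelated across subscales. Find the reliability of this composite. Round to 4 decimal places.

0.8890

Var(C) = 2.4²·22.1² + 2.2²·19² + 2·[5.28·22.1·19·0.73] = 4560.48 + 3236.93 = 7797.41.
With uncorrelated errors the cross-covariances are all true-score covariance, so they carry over unchanged; only the diagonal terms shrink to ρᵢσᵢ².
True-score variance = [2.4²·22.1²·0.86 + 2.2²·19²·0.73] + 3236.93 = 3694.87 + 3236.93 = 6931.8.
Reliability = 6931.8 / 7797.41 = 0.8890.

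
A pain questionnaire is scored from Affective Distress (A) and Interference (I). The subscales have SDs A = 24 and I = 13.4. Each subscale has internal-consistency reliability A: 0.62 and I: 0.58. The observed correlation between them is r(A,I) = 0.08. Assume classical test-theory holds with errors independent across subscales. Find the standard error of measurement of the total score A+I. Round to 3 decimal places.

17.155

Var(total) = 755.56 + 51.456 = 807.016.
True-score variance = 461.265 + 51.456 = 512.721, so reliability = 0.6353.
Error variance = 807.016 − 512.721 = 294.295; SEM = √294.295 = 17.155.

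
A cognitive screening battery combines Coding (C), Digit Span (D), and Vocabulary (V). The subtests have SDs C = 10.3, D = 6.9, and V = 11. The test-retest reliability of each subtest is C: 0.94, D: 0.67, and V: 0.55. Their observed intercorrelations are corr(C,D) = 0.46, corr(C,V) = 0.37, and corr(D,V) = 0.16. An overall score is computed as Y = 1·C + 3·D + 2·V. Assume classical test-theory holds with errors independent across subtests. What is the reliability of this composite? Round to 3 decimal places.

0.761

Var(Y) = 10.3² + 3²·6.9² + 2²·11² + 2·[3·10.3·6.9·0.46 + 2·10.3·11·0.37 + 6·6.9·11·0.16] = 1018.58 + 509.565 = 1528.15.
With uncorrelated errors the cross-covariances are all true-score covariance, so they carry over unchanged; only the diagonal terms shrink to ρᵢσᵢ².
True-score variance = [10.3²·0.94 + 3²·6.9²·0.67 + 2²·11²·0.55] + 509.565 = 653.013 + 509.565 = 1162.58.
Reliability = 1162.58 / 1528.15 = 0.761.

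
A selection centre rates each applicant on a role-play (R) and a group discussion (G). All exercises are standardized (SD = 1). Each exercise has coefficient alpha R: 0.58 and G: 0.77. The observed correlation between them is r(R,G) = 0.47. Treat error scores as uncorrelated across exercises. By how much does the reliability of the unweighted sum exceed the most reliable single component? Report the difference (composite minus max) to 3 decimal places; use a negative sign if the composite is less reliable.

0.009

Var(sum) = 2 + 0.94 = 2.94; true-score variance = 1.35 + 0.94 = 2.29; composite reliability = 0.7789.
Max component reliability = 0.7700.
Difference = 0.7789 − 0.7700 = 0.009.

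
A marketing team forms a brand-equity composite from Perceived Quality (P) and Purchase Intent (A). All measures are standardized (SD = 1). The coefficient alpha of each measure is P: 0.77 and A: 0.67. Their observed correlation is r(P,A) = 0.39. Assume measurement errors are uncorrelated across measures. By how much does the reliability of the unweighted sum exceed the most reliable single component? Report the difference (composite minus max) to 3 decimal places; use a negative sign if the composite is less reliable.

Var(sum) = 2 + 0.78 = 2.78; true-score variance = 1.44 + 0.78 = 2.22; composite reliability = 0.7986.
Max component reliability = 0.7700.
Difference = 0.7986 − 0.7700 = 0.029.

0.029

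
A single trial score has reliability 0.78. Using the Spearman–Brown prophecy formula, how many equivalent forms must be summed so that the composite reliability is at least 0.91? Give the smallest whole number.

3

k ≥ ρ*(1−ρ₁)/(ρ₁(1−ρ*)) = 0.91·0.22 / (0.78·0.09) = 2.852.
Smallest integer k = 3.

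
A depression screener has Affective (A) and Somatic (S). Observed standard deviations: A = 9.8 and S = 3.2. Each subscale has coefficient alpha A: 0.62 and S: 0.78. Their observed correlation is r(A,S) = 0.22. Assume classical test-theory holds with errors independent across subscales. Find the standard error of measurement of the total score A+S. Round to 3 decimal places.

Var(total) = 106.28 + 13.7984 = 120.078.
True-score variance = 67.532 + 13.7984 = 81.3304, so reliability = 0.6773.
Error variance = 120.078 − 81.3304 = 38.748; SEM = √38.748 = 6.225.

6.225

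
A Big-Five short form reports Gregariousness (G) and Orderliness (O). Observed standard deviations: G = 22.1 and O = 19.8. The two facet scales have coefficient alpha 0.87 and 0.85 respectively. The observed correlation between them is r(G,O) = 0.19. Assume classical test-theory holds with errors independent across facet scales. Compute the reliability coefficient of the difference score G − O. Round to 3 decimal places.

0.829

Var(G−O) = 22.1² + 19.8² − 2·22.1·19.8·0.19 = 880.45 − 166.28 = 714.17.
Because errors are independent across components, Cov(Tᵢ,Tⱼ) = Cov(Xᵢ,Xⱼ); the off-diagonal part of the true-score variance is the same as above.
True-score variance = [22.1²·0.87 + 19.8²·0.85] − 166.28 = 758.151 − 166.28 = 591.87.
Reliability = 591.87 / 714.17 = 0.829.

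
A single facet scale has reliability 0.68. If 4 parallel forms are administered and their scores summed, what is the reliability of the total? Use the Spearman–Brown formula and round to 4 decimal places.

0.8947

ρ_k = kρ / (1 + (k−1)ρ) = 4·0.68 / (1 + 3·0.68) = 2.720 / 3.040 = 0.8947.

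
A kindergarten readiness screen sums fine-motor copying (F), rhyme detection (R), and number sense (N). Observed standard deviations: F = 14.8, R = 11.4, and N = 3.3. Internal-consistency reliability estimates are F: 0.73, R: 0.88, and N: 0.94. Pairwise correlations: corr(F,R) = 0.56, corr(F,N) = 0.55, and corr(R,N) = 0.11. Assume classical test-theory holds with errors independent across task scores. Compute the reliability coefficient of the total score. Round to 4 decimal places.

0.8766

Var(F+R+N) = 14.8² + 11.4² + 3.3² + 2·[14.8·11.4·0.56 + 14.8·3.3·0.55 + 11.4·3.3·0.11] = 359.89 + 250.967 = 610.857.
With uncorrelated errors the cross-covariances are all true-score covariance, so they carry over unchanged; only the diagonal terms shrink to ρᵢσᵢ².
True-score variance = [14.8²·0.73 + 11.4²·0.88 + 3.3²·0.94] + 250.967 = 284.501 + 250.967 = 535.467.
Reliability = 535.467 / 610.857 = 0.8766.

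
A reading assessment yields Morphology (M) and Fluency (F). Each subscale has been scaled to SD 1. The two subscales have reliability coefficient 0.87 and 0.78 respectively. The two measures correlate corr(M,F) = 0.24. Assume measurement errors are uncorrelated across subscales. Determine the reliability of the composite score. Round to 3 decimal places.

Var(M+F) = 2 + 2·[0.24] = 2 + 0.48 = 2.48.
Under uncorrelated errors the observed covariances equal the true-score covariances, so only the own-variance terms attenuate.
True-score variance = [0.87 + 0.78] + 0.48 = 1.65 + 0.48 = 2.13.
Reliability = 2.13 / 2.48 = 0.859.

0.859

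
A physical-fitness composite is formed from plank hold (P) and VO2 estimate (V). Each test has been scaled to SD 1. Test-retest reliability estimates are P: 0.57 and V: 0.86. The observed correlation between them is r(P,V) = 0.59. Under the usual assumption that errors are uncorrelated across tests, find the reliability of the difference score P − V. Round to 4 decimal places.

0.3049

Var(P−V) = 1 + 1 − 2·0.59 = 2 − 1.18 = 0.82.
With uncorrelated errors the cross-covariances are all true-score covariance, so they carry over unchanged; only the diagonal terms shrink to ρᵢσᵢ².
True-score variance = [0.57 + 0.86] − 1.18 = 1.43 − 1.18 = 0.25.
Reliability = 0.25 / 0.82 = 0.3049.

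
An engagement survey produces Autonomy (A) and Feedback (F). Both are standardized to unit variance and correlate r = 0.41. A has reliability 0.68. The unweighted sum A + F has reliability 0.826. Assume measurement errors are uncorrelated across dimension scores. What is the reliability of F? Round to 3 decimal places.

Var(A+F) = 2 + 2·0.41 = 2.820.
True-score variance = ρ_A + ρ_F + 2·0.41, so 0.826 = (0.68 + ρ_F + 0.82) / 2.820.
ρ_F = 0.826·2.820 − 0.68 − 0.82 = 0.829.

0.829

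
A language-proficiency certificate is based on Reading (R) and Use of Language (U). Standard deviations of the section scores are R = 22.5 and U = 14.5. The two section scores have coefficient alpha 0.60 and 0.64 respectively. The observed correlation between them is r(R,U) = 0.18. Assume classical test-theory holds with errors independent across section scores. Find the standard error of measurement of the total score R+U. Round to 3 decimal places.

16.679

Var(total) = 716.5 + 117.45 = 833.95.
True-score variance = 438.31 + 117.45 = 555.76, so reliability = 0.6664.
Error variance = 833.95 − 555.76 = 278.19; SEM = √278.19 = 16.679.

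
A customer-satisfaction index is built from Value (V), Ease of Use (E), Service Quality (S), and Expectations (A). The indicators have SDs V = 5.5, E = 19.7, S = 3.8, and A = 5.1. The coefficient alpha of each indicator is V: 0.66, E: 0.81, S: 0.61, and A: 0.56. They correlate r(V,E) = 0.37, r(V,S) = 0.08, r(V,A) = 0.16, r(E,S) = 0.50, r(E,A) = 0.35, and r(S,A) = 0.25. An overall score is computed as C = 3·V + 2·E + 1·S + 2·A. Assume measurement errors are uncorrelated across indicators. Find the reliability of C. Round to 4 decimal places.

0.8506

Var(C) = 3²·5.5² + 2²·19.7² + 3.8² + 2²·5.1² + 2·[6·5.5·19.7·0.37 + 3·5.5·3.8·0.08 + 6·5.5·5.1·0.16 + 2·19.7·3.8·0.50 + 4·19.7·5.1·0.35 + 2·3.8·5.1·0.25] = 1943.09 + 995.378 = 2938.47.
Because errors are independent across components, Cov(Tᵢ,Tⱼ) = Cov(Xᵢ,Xⱼ); the off-diagonal part of the true-score variance is the same as above.
True-score variance = [3²·5.5²·0.66 + 2²·19.7²·0.81 + 3.8²·0.61 + 2²·5.1²·0.56] + 995.378 = 1504.17 + 995.378 = 2499.55.
Reliability = 2499.55 / 2938.47 = 0.8506.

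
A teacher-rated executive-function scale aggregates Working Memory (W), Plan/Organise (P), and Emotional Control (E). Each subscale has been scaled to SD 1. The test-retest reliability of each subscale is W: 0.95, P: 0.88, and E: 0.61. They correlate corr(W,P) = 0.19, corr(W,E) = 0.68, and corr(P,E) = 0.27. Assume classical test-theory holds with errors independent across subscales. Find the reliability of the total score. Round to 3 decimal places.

Var(W+P+E) = 3 + 2·[0.19 + 0.68 + 0.27] = 3 + 2.28 = 5.28.
With uncorrelated errors the cross-covariances are all true-score covariance, so they carry over unchanged; only the diagonal terms shrink to ρᵢσᵢ².
True-score variance = [0.95 + 0.88 + 0.61] + 2.28 = 2.44 + 2.28 = 4.72.
Reliability = 4.72 / 5.28 = 0.894.

0.894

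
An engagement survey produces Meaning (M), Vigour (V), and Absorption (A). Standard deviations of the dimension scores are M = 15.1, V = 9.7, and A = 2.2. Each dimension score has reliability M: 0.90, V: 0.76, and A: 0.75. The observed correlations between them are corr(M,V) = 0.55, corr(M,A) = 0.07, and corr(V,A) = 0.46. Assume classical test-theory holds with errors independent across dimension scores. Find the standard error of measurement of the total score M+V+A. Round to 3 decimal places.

6.826

Var(total) = 326.94 + 185.401 = 512.341.
True-score variance = 280.347 + 185.401 = 465.748, so reliability = 0.9091.
Error variance = 512.341 − 465.748 = 46.5926; SEM = √46.5926 = 6.826.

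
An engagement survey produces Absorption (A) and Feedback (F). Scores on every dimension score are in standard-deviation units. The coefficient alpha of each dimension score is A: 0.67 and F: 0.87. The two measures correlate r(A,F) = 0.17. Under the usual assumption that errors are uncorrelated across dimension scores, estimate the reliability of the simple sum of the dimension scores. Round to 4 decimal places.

0.8034

Var(A+F) = 2 + 2·[0.17] = 2 + 0.34 = 2.34.
Because errors are independent across components, Cov(Tᵢ,Tⱼ) = Cov(Xᵢ,Xⱼ); the off-diagonal part of the true-score variance is the same as above.
True-score variance = [0.67 + 0.87] + 0.34 = 1.54 + 0.34 = 1.88.
Reliability = 1.88 / 2.34 = 0.8034.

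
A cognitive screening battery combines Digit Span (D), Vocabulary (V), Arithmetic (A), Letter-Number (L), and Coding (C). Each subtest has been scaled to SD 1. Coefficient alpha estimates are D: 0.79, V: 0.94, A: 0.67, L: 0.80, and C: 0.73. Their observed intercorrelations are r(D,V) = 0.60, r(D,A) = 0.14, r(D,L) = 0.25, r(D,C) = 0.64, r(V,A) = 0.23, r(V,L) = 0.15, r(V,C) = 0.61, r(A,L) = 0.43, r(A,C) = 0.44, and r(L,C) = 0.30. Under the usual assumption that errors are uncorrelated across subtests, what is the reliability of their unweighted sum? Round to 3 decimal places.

0.915

Var(D+V+A+L+C) = 5 + 2·[0.60 + 0.14 + 0.25 + 0.64 + 0.23 + 0.15 + 0.61 + 0.43 + 0.44 + 0.30] = 5 + 7.58 = 12.58.
With uncorrelated errors the cross-covariances are all true-score covariance, so they carry over unchanged; only the diagonal terms shrink to ρᵢσᵢ².
True-score variance = [0.79 + 0.94 + 0.67 + 0.80 + 0.73] + 7.58 = 3.93 + 7.58 = 11.51.
Reliability = 11.51 / 12.58 = 0.915.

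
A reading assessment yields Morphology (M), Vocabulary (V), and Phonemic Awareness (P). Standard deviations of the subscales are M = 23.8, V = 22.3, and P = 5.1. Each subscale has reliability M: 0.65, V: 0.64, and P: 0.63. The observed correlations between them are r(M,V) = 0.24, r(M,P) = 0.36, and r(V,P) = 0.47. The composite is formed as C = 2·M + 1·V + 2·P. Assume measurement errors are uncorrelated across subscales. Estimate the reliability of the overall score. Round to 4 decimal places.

0.7435

Var(C) = 2²·23.8² + 22.3² + 2²·5.1² + 2·[2·23.8·22.3·0.24 + 4·23.8·5.1·0.36 + 2·22.3·5.1·0.47] = 2867.09 + 1072.9 = 3939.99.
Under uncorrelated errors the observed covariances equal the true-score covariances, so only the own-variance terms attenuate.
True-score variance = [2²·23.8²·0.65 + 22.3²·0.64 + 2²·5.1²·0.63] + 1072.9 = 1856.55 + 1072.9 = 2929.45.
Reliability = 2929.45 / 3939.99 = 0.7435.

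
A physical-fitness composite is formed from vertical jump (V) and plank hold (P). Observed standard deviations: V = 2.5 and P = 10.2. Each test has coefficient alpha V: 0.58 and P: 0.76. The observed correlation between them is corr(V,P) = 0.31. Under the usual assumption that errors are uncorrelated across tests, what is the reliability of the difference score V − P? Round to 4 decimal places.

Var(V−P) = 2.5² + 10.2² − 2·2.5·10.2·0.31 = 110.29 − 15.81 = 94.48.
Because errors are independent across components, Cov(Tᵢ,Tⱼ) = Cov(Xᵢ,Xⱼ); the off-diagonal part of the true-score variance is the same as above.
True-score variance = [2.5²·0.58 + 10.2²·0.76] − 15.81 = 82.6954 − 15.81 = 66.8854.
Reliability = 66.8854 / 94.48 = 0.7079.

0.7079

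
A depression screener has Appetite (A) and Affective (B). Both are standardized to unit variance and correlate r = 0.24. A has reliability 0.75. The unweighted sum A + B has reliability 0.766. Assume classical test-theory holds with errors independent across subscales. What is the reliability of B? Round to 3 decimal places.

Var(A+B) = 2 + 2·0.24 = 2.480.
True-score variance = ρ_A + ρ_B + 2·0.24, so 0.766 = (0.75 + ρ_B + 0.48) / 2.480.
ρ_B = 0.766·2.480 − 0.75 − 0.48 = 0.670.

0.670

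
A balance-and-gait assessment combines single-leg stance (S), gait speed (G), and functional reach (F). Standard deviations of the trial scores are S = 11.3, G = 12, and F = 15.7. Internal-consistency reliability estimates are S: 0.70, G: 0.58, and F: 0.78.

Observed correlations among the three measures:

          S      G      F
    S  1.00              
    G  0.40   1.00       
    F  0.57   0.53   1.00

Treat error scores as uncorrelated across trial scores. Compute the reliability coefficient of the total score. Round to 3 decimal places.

Var(S+G+F) = 11.3² + 12² + 15.7² + 2·[11.3·12·0.40 + 11.3·15.7·0.57 + 12·15.7·0.53] = 518.18 + 510.431 = 1028.61.
Under uncorrelated errors the observed covariances equal the true-score covariances, so only the own-variance terms attenuate.
True-score variance = [11.3²·0.70 + 12²·0.58 + 15.7²·0.78] + 510.431 = 365.165 + 510.431 = 875.597.
Reliability = 875.597 / 1028.61 = 0.851.

0.851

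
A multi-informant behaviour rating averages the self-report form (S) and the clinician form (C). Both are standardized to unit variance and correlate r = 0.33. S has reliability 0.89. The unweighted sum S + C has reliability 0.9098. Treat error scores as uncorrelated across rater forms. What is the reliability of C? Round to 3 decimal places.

Var(S+C) = 2 + 2·0.33 = 2.660.
True-score variance = ρ_S + ρ_C + 2·0.33, so 0.9098 = (0.89 + ρ_C + 0.66) / 2.660.
ρ_C = 0.9098·2.660 − 0.89 − 0.66 = 0.870.

0.870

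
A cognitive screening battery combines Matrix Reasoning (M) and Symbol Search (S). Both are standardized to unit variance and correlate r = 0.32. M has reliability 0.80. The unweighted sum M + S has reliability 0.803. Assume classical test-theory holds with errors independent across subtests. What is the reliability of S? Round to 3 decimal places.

0.680

Var(M+S) = 2 + 2·0.32 = 2.640.
True-score variance = ρ_M + ρ_S + 2·0.32, so 0.803 = (0.80 + ρ_S + 0.64) / 2.640.
ρ_S = 0.803·2.640 − 0.80 − 0.64 = 0.680.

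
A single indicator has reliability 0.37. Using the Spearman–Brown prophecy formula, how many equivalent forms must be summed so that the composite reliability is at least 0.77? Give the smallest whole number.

6

k ≥ ρ*(1−ρ₁)/(ρ₁(1−ρ*)) = 0.77·0.63 / (0.37·0.23) = 5.700.
Smallest integer k = 6.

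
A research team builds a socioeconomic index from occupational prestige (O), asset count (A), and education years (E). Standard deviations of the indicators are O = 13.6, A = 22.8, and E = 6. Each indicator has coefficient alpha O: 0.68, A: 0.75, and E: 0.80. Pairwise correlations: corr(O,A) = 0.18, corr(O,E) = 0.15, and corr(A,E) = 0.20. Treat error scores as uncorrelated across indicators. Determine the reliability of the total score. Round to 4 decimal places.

Var(O+A+E) = 13.6² + 22.8² + 6² + 2·[13.6·22.8·0.18 + 13.6·6·0.15 + 22.8·6·0.20] = 740.8 + 190.829 = 931.629.
Because errors are independent across components, Cov(Tᵢ,Tⱼ) = Cov(Xᵢ,Xⱼ); the off-diagonal part of the true-score variance is the same as above.
True-score variance = [13.6²·0.68 + 22.8²·0.75 + 6²·0.80] + 190.829 = 544.453 + 190.829 = 735.282.
Reliability = 735.282 / 931.629 = 0.7892.

0.7892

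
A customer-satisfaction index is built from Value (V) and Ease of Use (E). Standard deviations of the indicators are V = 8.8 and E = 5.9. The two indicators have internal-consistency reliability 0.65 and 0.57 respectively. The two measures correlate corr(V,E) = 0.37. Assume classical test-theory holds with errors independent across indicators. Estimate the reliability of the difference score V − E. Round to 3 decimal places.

Var(V−E) = 8.8² + 5.9² − 2·8.8·5.9·0.37 = 112.25 − 38.4208 = 73.8292.
Because errors are independent across components, Cov(Tᵢ,Tⱼ) = Cov(Xᵢ,Xⱼ); the off-diagonal part of the true-score variance is the same as above.
True-score variance = [8.8²·0.65 + 5.9²·0.57] − 38.4208 = 70.1777 − 38.4208 = 31.7569.
Reliability = 31.7569 / 73.8292 = 0.430.

0.430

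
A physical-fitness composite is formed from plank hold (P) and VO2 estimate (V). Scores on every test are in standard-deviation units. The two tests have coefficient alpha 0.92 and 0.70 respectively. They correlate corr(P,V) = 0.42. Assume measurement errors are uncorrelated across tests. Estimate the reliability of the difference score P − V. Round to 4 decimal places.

Var(P−V) = 1 + 1 − 2·0.42 = 2 − 0.84 = 1.16.
With uncorrelated errors the cross-covariances are all true-score covariance, so they carry over unchanged; only the diagonal terms shrink to ρᵢσᵢ².
True-score variance = [0.92 + 0.70] − 0.84 = 1.62 − 0.84 = 0.78.
Reliability = 0.78 / 1.16 = 0.6724.

0.6724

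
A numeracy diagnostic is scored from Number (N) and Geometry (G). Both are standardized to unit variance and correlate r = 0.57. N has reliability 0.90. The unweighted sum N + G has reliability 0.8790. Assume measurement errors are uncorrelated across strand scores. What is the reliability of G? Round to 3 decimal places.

0.720

Var(N+G) = 2 + 2·0.57 = 3.140.
True-score variance = ρ_N + ρ_G + 2·0.57, so 0.8790 = (0.90 + ρ_G + 1.14) / 3.140.
ρ_G = 0.8790·3.140 − 0.90 − 1.14 = 0.720.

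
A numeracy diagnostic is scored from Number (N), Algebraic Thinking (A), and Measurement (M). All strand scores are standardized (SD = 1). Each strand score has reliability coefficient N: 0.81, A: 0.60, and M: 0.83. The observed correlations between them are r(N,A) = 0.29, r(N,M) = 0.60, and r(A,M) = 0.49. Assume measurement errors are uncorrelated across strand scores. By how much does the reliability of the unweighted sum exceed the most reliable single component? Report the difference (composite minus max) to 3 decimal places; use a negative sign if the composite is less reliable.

Var(sum) = 3 + 2.76 = 5.76; true-score variance = 2.24 + 2.76 = 5; composite reliability = 0.8681.
Max component reliability = 0.8300.
Difference = 0.8681 − 0.8300 = 0.038.

0.038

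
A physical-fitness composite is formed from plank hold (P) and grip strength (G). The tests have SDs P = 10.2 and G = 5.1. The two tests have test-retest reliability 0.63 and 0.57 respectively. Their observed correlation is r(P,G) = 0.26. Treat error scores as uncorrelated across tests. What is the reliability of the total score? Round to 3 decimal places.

Var(P+G) = 10.2² + 5.1² + 2·[10.2·5.1·0.26] = 130.05 + 27.0504 = 157.1.
Under uncorrelated errors the observed covariances equal the true-score covariances, so only the own-variance terms attenuate.
True-score variance = [10.2²·0.63 + 5.1²·0.57] + 27.0504 = 80.3709 + 27.0504 = 107.421.
Reliability = 107.421 / 157.1 = 0.684.

0.684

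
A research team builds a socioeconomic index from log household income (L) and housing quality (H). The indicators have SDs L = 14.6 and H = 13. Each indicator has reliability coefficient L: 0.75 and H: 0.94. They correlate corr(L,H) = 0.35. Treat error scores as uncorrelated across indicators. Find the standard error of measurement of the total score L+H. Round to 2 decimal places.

Var(total) = 382.16 + 132.86 = 515.02.
True-score variance = 318.73 + 132.86 = 451.59, so reliability = 0.8768.
Error variance = 515.02 − 451.59 = 63.43; SEM = √63.43 = 7.96.

7.96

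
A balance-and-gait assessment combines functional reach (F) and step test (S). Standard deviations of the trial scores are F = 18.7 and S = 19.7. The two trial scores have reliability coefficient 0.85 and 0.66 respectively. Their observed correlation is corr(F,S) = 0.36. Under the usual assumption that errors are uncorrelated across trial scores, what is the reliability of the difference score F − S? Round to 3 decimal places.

0.610

Var(F−S) = 18.7² + 19.7² − 2·18.7·19.7·0.36 = 737.78 − 265.241 = 472.539.
Under uncorrelated errors the observed covariances equal the true-score covariances, so only the own-variance terms attenuate.
True-score variance = [18.7²·0.85 + 19.7²·0.66] − 265.241 = 553.376 − 265.241 = 288.135.
Reliability = 288.135 / 472.539 = 0.610.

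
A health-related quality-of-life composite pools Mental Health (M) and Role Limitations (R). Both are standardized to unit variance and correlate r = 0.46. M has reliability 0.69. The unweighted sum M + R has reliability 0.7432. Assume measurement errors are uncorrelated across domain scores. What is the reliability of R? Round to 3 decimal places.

0.560

Var(M+R) = 2 + 2·0.46 = 2.920.
True-score variance = ρ_M + ρ_R + 2·0.46, so 0.7432 = (0.69 + ρ_R + 0.92) / 2.920.
ρ_R = 0.7432·2.920 − 0.69 − 0.92 = 0.560.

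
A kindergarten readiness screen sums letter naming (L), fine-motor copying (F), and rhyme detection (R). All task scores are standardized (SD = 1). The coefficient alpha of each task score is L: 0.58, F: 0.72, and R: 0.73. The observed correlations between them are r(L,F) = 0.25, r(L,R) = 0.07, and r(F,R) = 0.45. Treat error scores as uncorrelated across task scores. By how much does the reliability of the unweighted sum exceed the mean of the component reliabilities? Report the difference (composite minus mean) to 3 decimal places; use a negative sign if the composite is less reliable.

0.110

Var(sum) = 3 + 1.54 = 4.54; true-score variance = 2.03 + 1.54 = 3.57; composite reliability = 0.7863.
Mean component reliability = 0.6767.
Difference = 0.7863 − 0.6767 = 0.110.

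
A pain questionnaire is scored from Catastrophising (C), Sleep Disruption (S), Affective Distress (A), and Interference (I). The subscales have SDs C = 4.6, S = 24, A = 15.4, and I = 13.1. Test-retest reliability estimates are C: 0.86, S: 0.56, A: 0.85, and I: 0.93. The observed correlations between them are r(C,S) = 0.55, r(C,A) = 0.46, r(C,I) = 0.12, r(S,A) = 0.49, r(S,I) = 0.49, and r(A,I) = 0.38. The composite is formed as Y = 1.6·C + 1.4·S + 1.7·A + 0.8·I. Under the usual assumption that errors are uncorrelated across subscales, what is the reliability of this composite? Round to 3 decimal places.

Var(Y) = 1.6²·4.6² + 1.4²·24² + 1.7²·15.4² + 0.8²·13.1² + 2·[2.24·4.6·24·0.55 + 2.72·4.6·15.4·0.46 + 1.28·4.6·13.1·0.12 + 2.38·24·15.4·0.49 + 1.12·24·13.1·0.49 + 1.36·15.4·13.1·0.38] = 1978.35 + 1883.47 = 3861.82.
Under uncorrelated errors the observed covariances equal the true-score covariances, so only the own-variance terms attenuate.
True-score variance = [1.6²·4.6²·0.86 + 1.4²·24²·0.56 + 1.7²·15.4²·0.85 + 0.8²·13.1²·0.93] + 1883.47 = 1363.53 + 1883.47 = 3247.
Reliability = 3247 / 3861.82 = 0.841.

0.841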